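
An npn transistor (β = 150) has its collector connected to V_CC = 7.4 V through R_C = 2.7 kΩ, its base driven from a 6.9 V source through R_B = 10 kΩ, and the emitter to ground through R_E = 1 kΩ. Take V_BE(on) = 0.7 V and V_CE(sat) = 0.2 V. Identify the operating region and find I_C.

saturation; I_C ≈ 1.8 mA

Assume active: I_B = (6.9 − 0.7)/(10 + 151×1) = 0.0385 mA, I_C = β·I_B = 5.78 mA.
Then V_CE = 7.4 − 5.78×2.7 − 5.81×1 = -14 V < 0.2 V — the active assumption fails.
Re-solve with V_CE = 0.2 V. KCL at the emitter: V_E/R_E = (V_BB−0.7−V_E)/R_B + (V_CC−0.2−V_E)/R_C, giving V_E = 2.24 V.
I_C = (V_CC − 0.2 − V_E)/R_C = (7.2 − 2.24)/2.7 = 1.84 mA.
Check: I_B = (6.2 − 2.24)/10 = 0.396 mA, and β·I_B = 59.5 mA > I_C, confirming saturation.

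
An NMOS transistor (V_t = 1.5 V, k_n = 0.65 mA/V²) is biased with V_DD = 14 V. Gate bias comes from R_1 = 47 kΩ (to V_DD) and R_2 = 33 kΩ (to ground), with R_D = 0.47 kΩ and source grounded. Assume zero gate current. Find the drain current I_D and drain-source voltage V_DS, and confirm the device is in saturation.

I_D ≈ 5.9 mA, V_DS ≈ 11 V

V_G = V_DD·R_2/(R_1+R_2) = 14×33/80 = 5.78 V. With the source grounded, V_GS = V_G = 5.78 V.
Assume saturation: I_D = (k_n/2)(V_GS − V_t)² = (0.65/2)×(5.78 − 1.5)² = 0.325×4.28² = 5.94 mA.
V_DS = V_DD − I_D·R_D = 14 − 5.94×0.47 = 11.2 V.
Saturation requires V_DS ≥ V_GS − V_t = 4.28 V; 11.2 ≥ 4.28 ✓.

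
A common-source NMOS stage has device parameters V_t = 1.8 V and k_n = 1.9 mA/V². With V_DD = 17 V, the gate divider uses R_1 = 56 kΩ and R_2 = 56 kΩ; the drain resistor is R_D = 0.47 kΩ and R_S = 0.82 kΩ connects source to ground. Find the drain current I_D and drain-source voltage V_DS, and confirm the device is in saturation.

V_G = V_DD·R_2/(R_1+R_2) = 17×56/112 = 8.5 V.
Assume saturation: I_D = (k_n/2)(V_GS − V_t)² with V_GS = V_G − I_D·R_S = 8.5 − 0.82·I_D.
Substituting gives 0.639·I_D² − 11.4·I_D + 42.6 = 0, with roots I_D = 5.29 or 12.6 mA.
The root I_D = 12.6 mA gives V_GS = -1.84 V ≤ V_t, so take I_D = 5.29 mA.
Then V_GS = 4.16 V and V_DS = V_DD − I_D(R_D+R_S) = 17 − 5.29×1.29 = 10.2 V.
Saturation requires V_DS ≥ V_GS − V_t = 2.36 V; 10.2 ≥ 2.36 ✓.

I_D ≈ 5.3 mA, V_DS ≈ 10 V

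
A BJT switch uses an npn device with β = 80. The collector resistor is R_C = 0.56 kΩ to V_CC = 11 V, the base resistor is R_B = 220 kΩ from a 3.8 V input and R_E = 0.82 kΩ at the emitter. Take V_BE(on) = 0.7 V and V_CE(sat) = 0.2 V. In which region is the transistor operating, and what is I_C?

active; I_C ≈ 0.87 mA

Assume active. Base-emitter loop: I_B = (V_BB − V_BE)/(R_B + (β+1)R_E) = (3.8 − 0.7)/(220 + 81×0.82) = 0.0108 mA.
I_C = β·I_B = 80×0.0108 = 0.866 mA.
V_CE = V_CC − I_C·R_C − I_E·R_E = 11 − 0.866×0.56 − 0.877×0.82 = 9.8 V > V_CE(sat), so the active-region assumption holds.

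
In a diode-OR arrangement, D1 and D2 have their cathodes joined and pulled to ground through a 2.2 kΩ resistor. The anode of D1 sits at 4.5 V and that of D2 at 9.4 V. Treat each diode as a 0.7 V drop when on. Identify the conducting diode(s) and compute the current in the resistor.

Assume both conduct. Then node N would need to be at both 4.5−0.7 = 3.8 V and 9.4−0.7 = 8.7 V, which is impossible.
Assume only D2 conducts: V_N = 9.4 − 0.7 = 8.7 V, so I_R = 8.7/2.2 = 3.95 mA.
Check D1: its anode-to-cathode voltage is 4.5 − 8.7 = -4.2 V < 0.7 V, so it is off. The assumption is consistent.

Only D2 conducts; I_R ≈ 4 mA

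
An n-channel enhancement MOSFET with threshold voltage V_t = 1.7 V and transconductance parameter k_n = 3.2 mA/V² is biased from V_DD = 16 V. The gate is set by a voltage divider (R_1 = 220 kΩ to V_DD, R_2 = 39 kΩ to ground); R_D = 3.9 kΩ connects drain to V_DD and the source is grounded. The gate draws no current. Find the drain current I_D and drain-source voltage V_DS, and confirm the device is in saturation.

I_D ≈ 0.8 mA, V_DS ≈ 13 V

V_G = V_DD·R_2/(R_1+R_2) = 16×39/259 = 2.41 V. With the source grounded, V_GS = V_G = 2.41 V.
Assume saturation: I_D = (k_n/2)(V_GS − V_t)² = (3.2/2)×(2.41 − 1.7)² = 1.6×0.709² = 0.805 mA.
V_DS = V_DD − I_D·R_D = 16 − 0.805×3.9 = 12.9 V.
Saturation requires V_DS ≥ V_GS − V_t = 0.709 V; 12.9 ≥ 0.709 ✓.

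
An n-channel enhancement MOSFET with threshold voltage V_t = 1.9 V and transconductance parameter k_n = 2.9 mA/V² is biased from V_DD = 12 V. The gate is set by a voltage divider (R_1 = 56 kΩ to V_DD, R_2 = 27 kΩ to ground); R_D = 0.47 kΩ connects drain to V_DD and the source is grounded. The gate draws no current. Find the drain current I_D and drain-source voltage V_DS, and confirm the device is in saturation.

I_D ≈ 5.8 mA, V_DS ≈ 9.3 V

V_G = V_DD·R_2/(R_1+R_2) = 12×27/83 = 3.9 V. With the source grounded, V_GS = V_G = 3.9 V.
Assume saturation: I_D = (k_n/2)(V_GS − V_t)² = (2.9/2)×(3.9 − 1.9)² = 1.45×2² = 5.82 mA.
V_DS = V_DD − I_D·R_D = 12 − 5.82×0.47 = 9.26 V.
Saturation requires V_DS ≥ V_GS − V_t = 2 V; 9.26 ≥ 2 ✓.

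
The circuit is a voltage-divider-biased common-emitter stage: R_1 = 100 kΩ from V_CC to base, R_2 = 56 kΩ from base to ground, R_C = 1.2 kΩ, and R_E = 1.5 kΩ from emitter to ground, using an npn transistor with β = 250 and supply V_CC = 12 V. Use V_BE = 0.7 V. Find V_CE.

V_CE ≈ 6.1 V

Thevenize the base divider: V_Th = V_CC·R_2/(R_1+R_2) = 12×56/156 = 4.31 V, R_Th = R_1‖R_2 = 35.9 kΩ.
Base-emitter loop: V_Th = I_B·R_Th + V_BE + (β+1)I_B·R_E, so I_B = (4.31 − 0.7) / (35.9 + 251×1.5) = 0.00875 mA.
I_C = β·I_B = 250×0.00875 = 2.19 mA, and I_E = (β+1)I_B = 2.2 mA.
V_CE = V_CC − I_C·R_C − I_E·R_E = 12 − 2.19×1.2 − 2.2×1.5 = 6.08 V.
V_CE = 6.08 V > 0.2 V confirms active-region operation.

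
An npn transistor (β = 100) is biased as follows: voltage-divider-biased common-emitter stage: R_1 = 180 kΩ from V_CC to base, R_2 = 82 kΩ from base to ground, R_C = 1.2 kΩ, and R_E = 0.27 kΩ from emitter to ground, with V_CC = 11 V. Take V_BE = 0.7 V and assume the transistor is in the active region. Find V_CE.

V_CE ≈ 6.2 V

Thevenize the base divider: V_Th = V_CC·R_2/(R_1+R_2) = 11×82/262 = 3.44 V, R_Th = R_1‖R_2 = 56.3 kΩ.
Base-emitter loop: V_Th = I_B·R_Th + V_BE + (β+1)I_B·R_E, so I_B = (3.44 − 0.7) / (56.3 + 101×0.27) = 0.0328 mA.
I_C = β·I_B = 100×0.0328 = 3.28 mA, and I_E = (β+1)I_B = 3.31 mA.
V_CE = V_CC − I_C·R_C − I_E·R_E = 11 − 3.28×1.2 − 3.31×0.27 = 6.17 V.
V_CE = 6.17 V > 0.2 V confirms active-region operation.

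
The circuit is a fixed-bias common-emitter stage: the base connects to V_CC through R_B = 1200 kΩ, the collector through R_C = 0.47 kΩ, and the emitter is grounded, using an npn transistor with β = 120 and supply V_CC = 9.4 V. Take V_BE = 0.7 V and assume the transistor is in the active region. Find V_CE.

V_CE ≈ 9 V

Base loop: V_CC = I_B·R_B + V_BE, so I_B = (9.4 − 0.7)/1200 kΩ = 0.00725 mA.
In the active region I_C = β·I_B = 120 × 0.00725 = 0.87 mA.
Collector loop: V_CE = V_CC − I_C·R_C = 9.4 − 0.87×0.47 = 8.99 V.
Since V_CE = 8.99 V > V_CE(sat) ≈ 0.2 V, the transistor is in the active region as assumed.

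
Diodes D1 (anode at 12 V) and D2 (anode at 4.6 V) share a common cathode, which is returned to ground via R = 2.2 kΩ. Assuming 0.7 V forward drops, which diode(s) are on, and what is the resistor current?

Assume both conduct. Then node N would need to be at both 12−0.7 = 11.3 V and 4.6−0.7 = 3.9 V, which is impossible.
Assume only D1 conducts: V_N = 12 − 0.7 = 11.3 V, so I_R = 11.3/2.2 = 5.14 mA.
Check D2: its anode-to-cathode voltage is 4.6 − 11.3 = -6.7 V < 0.7 V, so it is off. The assumption is consistent.

Only D1 conducts; I_R ≈ 5.1 mA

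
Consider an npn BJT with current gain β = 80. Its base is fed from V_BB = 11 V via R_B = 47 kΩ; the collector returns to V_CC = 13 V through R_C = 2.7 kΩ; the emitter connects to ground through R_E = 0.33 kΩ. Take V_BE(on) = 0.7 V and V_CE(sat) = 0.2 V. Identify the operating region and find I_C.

Assume active: I_B = (11 − 0.7)/(47 + 81×0.33) = 0.14 mA, I_C = β·I_B = 11.2 mA.
Then V_CE = 13 − 11.2×2.7 − 11.3×0.33 = -20.9 V < 0.2 V — the active assumption fails.
Re-solve with V_CE = 0.2 V. KCL at the emitter: V_E/R_E = (V_BB−0.7−V_E)/R_B + (V_CC−0.2−V_E)/R_C, giving V_E = 1.45 V.
I_C = (V_CC − 0.2 − V_E)/R_C = (12.8 − 1.45)/2.7 = 4.2 mA.
Check: I_B = (10.3 − 1.45)/47 = 0.188 mA, and β·I_B = 15.1 mA > I_C, confirming saturation.

saturation; I_C ≈ 4.2 mA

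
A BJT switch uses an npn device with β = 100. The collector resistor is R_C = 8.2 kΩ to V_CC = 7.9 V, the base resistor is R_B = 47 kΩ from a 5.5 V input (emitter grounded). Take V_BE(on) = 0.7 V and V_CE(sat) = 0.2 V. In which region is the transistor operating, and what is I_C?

Assume active: I_B = (5.5 − 0.7)/47 = 0.102 mA, giving I_C = β·I_B = 10.2 mA.
But then V_CE = 7.9 − 10.2×8.2 = -75.8 V < V_CE(sat) = 0.2 V — impossible in the active region.
So the transistor is saturated. With V_CE = 0.2 V, I_C = (V_CC − 0.2)/R_C = 7.7/8.2 = 0.939 mA.
Check: β·I_B = 10.2 mA > I_C = 0.939 mA, confirming saturation.

saturation; I_C ≈ 0.94 mA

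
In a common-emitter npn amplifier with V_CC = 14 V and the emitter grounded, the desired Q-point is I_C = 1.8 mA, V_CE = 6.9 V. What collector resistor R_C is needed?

Collector loop: V_CC = I_C·R_C + V_CE.
R_C = (V_CC − V_CE)/I_C = (14 − 6.9)/1.8 = 3.94 kΩ.

R_C ≈ 3.9 kΩ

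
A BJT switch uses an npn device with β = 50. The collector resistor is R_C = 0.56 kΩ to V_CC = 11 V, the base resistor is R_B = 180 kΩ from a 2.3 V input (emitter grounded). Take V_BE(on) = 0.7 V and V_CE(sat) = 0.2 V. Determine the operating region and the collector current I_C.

active; I_C ≈ 0.44 mA

Assume active. Base-emitter loop: I_B = (V_BB − V_BE)/R_B = (2.3 − 0.7)/180 = 0.00889 mA.
I_C = β·I_B = 50×0.00889 = 0.444 mA.
V_CE = V_CC − I_C·R_C = 11 − 0.444×0.56 = 10.8 V > V_CE(sat), so the active-region assumption holds.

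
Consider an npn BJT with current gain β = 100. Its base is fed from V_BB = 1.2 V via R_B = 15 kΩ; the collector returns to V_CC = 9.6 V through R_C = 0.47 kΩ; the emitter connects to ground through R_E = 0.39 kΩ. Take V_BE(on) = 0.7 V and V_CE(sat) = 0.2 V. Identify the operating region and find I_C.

active; I_C ≈ 0.92 mA

Assume active. Base-emitter loop: I_B = (V_BB − V_BE)/(R_B + (β+1)R_E) = (1.2 − 0.7)/(15 + 101×0.39) = 0.00919 mA.
I_C = β·I_B = 100×0.00919 = 0.919 mA.
V_CE = V_CC − I_C·R_C − I_E·R_E = 9.6 − 0.919×0.47 − 0.928×0.39 = 8.81 V > V_CE(sat), so the active-region assumption holds.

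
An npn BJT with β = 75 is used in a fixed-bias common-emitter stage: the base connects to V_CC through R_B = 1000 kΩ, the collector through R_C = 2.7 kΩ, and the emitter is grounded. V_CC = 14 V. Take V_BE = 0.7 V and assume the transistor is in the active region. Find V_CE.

Base loop: V_CC = I_B·R_B + V_BE, so I_B = (14 − 0.7)/1000 kΩ = 0.0133 mA.
In the active region I_C = β·I_B = 75 × 0.0133 = 0.998 mA.
Collector loop: V_CE = V_CC − I_C·R_C = 14 − 0.998×2.7 = 11.3 V.
Since V_CE = 11.3 V > V_CE(sat) ≈ 0.2 V, the transistor is in the active region as assumed.

V_CE ≈ 11 V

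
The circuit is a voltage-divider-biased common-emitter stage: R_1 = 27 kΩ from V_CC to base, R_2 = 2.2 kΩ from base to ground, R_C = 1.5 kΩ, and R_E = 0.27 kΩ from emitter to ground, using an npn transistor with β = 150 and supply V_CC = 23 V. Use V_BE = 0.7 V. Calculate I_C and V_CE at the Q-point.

I_C ≈ 3.6 mA, V_CE ≈ 17 V

Thevenize the base divider: V_Th = V_CC·R_2/(R_1+R_2) = 23×2.2/29.2 = 1.73 V, R_Th = R_1‖R_2 = 2.03 kΩ.
Base-emitter loop: V_Th = I_B·R_Th + V_BE + (β+1)I_B·R_E, so I_B = (1.73 − 0.7) / (2.03 + 151×0.27) = 0.0241 mA.
I_C = β·I_B = 150×0.0241 = 3.62 mA, and I_E = (β+1)I_B = 3.64 mA.
V_CE = V_CC − I_C·R_C − I_E·R_E = 23 − 3.62×1.5 − 3.64×0.27 = 16.6 V.
V_CE = 16.6 V > 0.2 V confirms active-region operation.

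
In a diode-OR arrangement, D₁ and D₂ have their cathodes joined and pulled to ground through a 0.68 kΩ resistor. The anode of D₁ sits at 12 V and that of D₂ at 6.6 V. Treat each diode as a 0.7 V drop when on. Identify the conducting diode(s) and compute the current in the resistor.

Only D₁ conducts; I_R ≈ 17 mA

Assume both conduct. Then node N would need to be at both 12−0.7 = 11.3 V and 6.6−0.7 = 5.9 V, which is impossible.
Assume only D₁ conducts: V_N = 12 − 0.7 = 11.3 V, so I_R = 11.3/0.68 = 16.6 mA.
Check D₂: its anode-to-cathode voltage is 6.6 − 11.3 = -4.7 V < 0.7 V, so it is off. The assumption is consistent.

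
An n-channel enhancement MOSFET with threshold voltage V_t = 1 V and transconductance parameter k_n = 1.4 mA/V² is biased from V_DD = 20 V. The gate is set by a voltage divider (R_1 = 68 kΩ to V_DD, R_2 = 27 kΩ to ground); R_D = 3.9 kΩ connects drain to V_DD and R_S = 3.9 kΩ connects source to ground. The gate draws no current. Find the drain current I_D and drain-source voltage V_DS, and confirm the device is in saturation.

I_D ≈ 0.91 mA, V_DS ≈ 13 V

V_G = V_DD·R_2/(R_1+R_2) = 20×27/95 = 5.68 V.
Assume saturation: I_D = (k_n/2)(V_GS − V_t)² with V_GS = V_G − I_D·R_S = 5.68 − 3.9·I_D.
Substituting gives 10.6·I_D² − 26.6·I_D + 15.4 = 0, with roots I_D = 0.909 or 1.59 mA.
The root I_D = 1.59 mA gives V_GS = -0.506 V ≤ V_t, so take I_D = 0.909 mA.
Then V_GS = 2.14 V and V_DS = V_DD − I_D(R_D+R_S) = 20 − 0.909×7.8 = 12.9 V.
Saturation requires V_DS ≥ V_GS − V_t = 1.14 V; 12.9 ≥ 1.14 ✓.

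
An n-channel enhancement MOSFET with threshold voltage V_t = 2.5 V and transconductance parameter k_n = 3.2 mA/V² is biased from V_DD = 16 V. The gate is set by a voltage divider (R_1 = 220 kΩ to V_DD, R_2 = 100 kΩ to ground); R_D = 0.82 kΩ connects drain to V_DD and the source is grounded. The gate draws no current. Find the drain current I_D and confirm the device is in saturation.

V_G = V_DD·R_2/(R_1+R_2) = 16×100/320 = 5 V. With the source grounded, V_GS = V_G = 5 V.
Assume saturation: I_D = (k_n/2)(V_GS − V_t)² = (3.2/2)×(5 − 2.5)² = 1.6×2.5² = 10 mA.
V_DS = V_DD − I_D·R_D = 16 − 10×0.82 = 7.8 V.
Saturation requires V_DS ≥ V_GS − V_t = 2.5 V; 7.8 ≥ 2.5 ✓.

I_D ≈ 10 mA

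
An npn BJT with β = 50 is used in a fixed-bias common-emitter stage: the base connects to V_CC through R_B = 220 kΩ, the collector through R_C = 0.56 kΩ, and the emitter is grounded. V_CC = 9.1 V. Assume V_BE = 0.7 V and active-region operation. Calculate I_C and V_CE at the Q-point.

I_C ≈ 1.9 mA, V_CE ≈ 8 V

Base loop: V_CC = I_B·R_B + V_BE, so I_B = (9.1 − 0.7)/220 kΩ = 0.0382 mA.
In the active region I_C = β·I_B = 50 × 0.0382 = 1.91 mA.
Collector loop: V_CE = V_CC − I_C·R_C = 9.1 − 1.91×0.56 = 8.03 V.
Since V_CE = 8.03 V > V_CE(sat) ≈ 0.2 V, the transistor is in the active region as assumed.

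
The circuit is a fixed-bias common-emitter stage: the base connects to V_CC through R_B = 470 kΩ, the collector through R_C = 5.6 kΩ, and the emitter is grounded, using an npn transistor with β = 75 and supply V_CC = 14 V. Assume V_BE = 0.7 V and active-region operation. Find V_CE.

Base loop: V_CC = I_B·R_B + V_BE, so I_B = (14 − 0.7)/470 kΩ = 0.0283 mA.
In the active region I_C = β·I_B = 75 × 0.0283 = 2.12 mA.
Collector loop: V_CE = V_CC − I_C·R_C = 14 − 2.12×5.6 = 2.11 V.
Since V_CE = 2.11 V > V_CE(sat) ≈ 0.2 V, the transistor is in the active region as assumed.

V_CE ≈ 2.1 V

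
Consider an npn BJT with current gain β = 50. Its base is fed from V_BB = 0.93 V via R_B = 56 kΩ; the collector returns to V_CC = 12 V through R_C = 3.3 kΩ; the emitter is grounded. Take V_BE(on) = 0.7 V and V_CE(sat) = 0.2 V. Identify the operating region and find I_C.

active; I_C ≈ 0.21 mA

Assume active. Base-emitter loop: I_B = (V_BB − V_BE)/R_B = (0.93 − 0.7)/56 = 0.00411 mA.
I_C = β·I_B = 50×0.00411 = 0.205 mA.
V_CE = V_CC − I_C·R_C = 12 − 0.205×3.3 = 11.3 V > V_CE(sat), so the active-region assumption holds.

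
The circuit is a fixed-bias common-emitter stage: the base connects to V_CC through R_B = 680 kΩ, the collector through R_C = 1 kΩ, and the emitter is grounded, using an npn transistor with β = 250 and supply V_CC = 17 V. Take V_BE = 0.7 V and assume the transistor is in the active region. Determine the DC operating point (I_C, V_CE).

I_C ≈ 6 mA, V_CE ≈ 11 V

Base loop: V_CC = I_B·R_B + V_BE, so I_B = (17 − 0.7)/680 kΩ = 0.024 mA.
In the active region I_C = β·I_B = 250 × 0.024 = 5.99 mA.
Collector loop: V_CE = V_CC − I_C·R_C = 17 − 5.99×1 = 11 V.
Since V_CE = 11 V > V_CE(sat) ≈ 0.2 V, the transistor is in the active region as assumed.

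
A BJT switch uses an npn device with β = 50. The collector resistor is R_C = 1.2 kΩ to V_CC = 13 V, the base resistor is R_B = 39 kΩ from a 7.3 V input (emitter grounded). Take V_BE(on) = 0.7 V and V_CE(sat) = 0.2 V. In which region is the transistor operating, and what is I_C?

active; I_C ≈ 8.5 mA

Assume active. Base-emitter loop: I_B = (V_BB − V_BE)/R_B = (7.3 − 0.7)/39 = 0.169 mA.
I_C = β·I_B = 50×0.169 = 8.46 mA.
V_CE = V_CC − I_C·R_C = 13 − 8.46×1.2 = 2.85 V > V_CE(sat), so the active-region assumption holds.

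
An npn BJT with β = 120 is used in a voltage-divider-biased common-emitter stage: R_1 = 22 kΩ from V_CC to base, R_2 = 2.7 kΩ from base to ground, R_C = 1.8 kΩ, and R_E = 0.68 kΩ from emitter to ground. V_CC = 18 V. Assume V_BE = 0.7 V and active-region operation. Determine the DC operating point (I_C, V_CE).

Thevenize the base divider: V_Th = V_CC·R_2/(R_1+R_2) = 18×2.7/24.7 = 1.97 V, R_Th = R_1‖R_2 = 2.4 kΩ.
Base-emitter loop: V_Th = I_B·R_Th + V_BE + (β+1)I_B·R_E, so I_B = (1.97 − 0.7) / (2.4 + 121×0.68) = 0.015 mA.
I_C = β·I_B = 120×0.015 = 1.8 mA, and I_E = (β+1)I_B = 1.81 mA.
V_CE = V_CC − I_C·R_C − I_E·R_E = 18 − 1.8×1.8 − 1.81×0.68 = 13.5 V.
V_CE = 13.5 V > 0.2 V confirms active-region operation.

I_C ≈ 1.8 mA, V_CE ≈ 14 V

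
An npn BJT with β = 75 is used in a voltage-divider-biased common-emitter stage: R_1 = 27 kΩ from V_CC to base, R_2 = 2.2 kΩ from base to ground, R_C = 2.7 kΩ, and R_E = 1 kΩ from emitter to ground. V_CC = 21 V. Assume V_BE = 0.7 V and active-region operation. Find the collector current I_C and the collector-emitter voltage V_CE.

I_C ≈ 0.85 mA, V_CE ≈ 18 V

Thevenize the base divider: V_Th = V_CC·R_2/(R_1+R_2) = 21×2.2/29.2 = 1.58 V, R_Th = R_1‖R_2 = 2.03 kΩ.
Base-emitter loop: V_Th = I_B·R_Th + V_BE + (β+1)I_B·R_E, so I_B = (1.58 − 0.7) / (2.03 + 76×1) = 0.0113 mA.
I_C = β·I_B = 75×0.0113 = 0.848 mA, and I_E = (β+1)I_B = 0.859 mA.
V_CE = V_CC − I_C·R_C − I_E·R_E = 21 − 0.848×2.7 − 0.859×1 = 17.9 V.
V_CE = 17.9 V > 0.2 V confirms active-region operation.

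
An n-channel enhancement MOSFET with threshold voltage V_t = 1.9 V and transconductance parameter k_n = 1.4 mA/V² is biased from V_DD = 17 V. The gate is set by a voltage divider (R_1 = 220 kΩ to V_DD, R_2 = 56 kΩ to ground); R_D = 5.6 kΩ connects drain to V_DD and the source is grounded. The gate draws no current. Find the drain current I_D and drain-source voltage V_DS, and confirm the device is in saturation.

V_G = V_DD·R_2/(R_1+R_2) = 17×56/276 = 3.45 V. With the source grounded, V_GS = V_G = 3.45 V.
Assume saturation: I_D = (k_n/2)(V_GS − V_t)² = (1.4/2)×(3.45 − 1.9)² = 0.7×1.55² = 1.68 mA.
V_DS = V_DD − I_D·R_D = 17 − 1.68×5.6 = 7.59 V.
Saturation requires V_DS ≥ V_GS − V_t = 1.55 V; 7.59 ≥ 1.55 ✓.

I_D ≈ 1.7 mA, V_DS ≈ 7.6 V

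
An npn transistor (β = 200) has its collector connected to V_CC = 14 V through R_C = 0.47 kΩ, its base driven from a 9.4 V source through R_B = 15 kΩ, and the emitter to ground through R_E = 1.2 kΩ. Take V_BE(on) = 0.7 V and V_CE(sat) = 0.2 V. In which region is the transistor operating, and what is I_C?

Assume active. Base-emitter loop: I_B = (V_BB − V_BE)/(R_B + (β+1)R_E) = (9.4 − 0.7)/(15 + 201×1.2) = 0.034 mA.
I_C = β·I_B = 200×0.034 = 6.79 mA.
V_CE = V_CC − I_C·R_C − I_E·R_E = 14 − 6.79×0.47 − 6.83×1.2 = 2.62 V > V_CE(sat), so the active-region assumption holds.

active; I_C ≈ 6.8 mA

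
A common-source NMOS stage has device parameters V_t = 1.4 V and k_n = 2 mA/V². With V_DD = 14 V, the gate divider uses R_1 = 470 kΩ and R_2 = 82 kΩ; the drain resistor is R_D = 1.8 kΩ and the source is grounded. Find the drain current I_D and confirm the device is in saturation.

I_D ≈ 0.46 mA

V_G = V_DD·R_2/(R_1+R_2) = 14×82/552 = 2.08 V. With the source grounded, V_GS = V_G = 2.08 V.
Assume saturation: I_D = (k_n/2)(V_GS − V_t)² = (2/2)×(2.08 − 1.4)² = 1×0.68² = 0.462 mA.
V_DS = V_DD − I_D·R_D = 14 − 0.462×1.8 = 13.2 V.
Saturation requires V_DS ≥ V_GS − V_t = 0.68 V; 13.2 ≥ 0.68 ✓.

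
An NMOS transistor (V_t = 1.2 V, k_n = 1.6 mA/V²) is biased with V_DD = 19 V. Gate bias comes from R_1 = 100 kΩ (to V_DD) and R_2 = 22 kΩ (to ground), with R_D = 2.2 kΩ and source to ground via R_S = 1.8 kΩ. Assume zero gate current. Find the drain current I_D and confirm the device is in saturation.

I_D ≈ 0.71 mA

V_G = V_DD·R_2/(R_1+R_2) = 19×22/122 = 3.43 V.
Assume saturation: I_D = (k_n/2)(V_GS − V_t)² with V_GS = V_G − I_D·R_S = 3.43 − 1.8·I_D.
Substituting gives 2.59·I_D² − 7.41·I_D + 3.96 = 0, with roots I_D = 0.713 or 2.15 mA.
The root I_D = 2.15 mA gives V_GS = -0.438 V ≤ V_t, so take I_D = 0.713 mA.
Then V_GS = 2.14 V and V_DS = V_DD − I_D(R_D+R_S) = 19 − 0.713×4 = 16.1 V.
Saturation requires V_DS ≥ V_GS − V_t = 0.944 V; 16.1 ≥ 0.944 ✓.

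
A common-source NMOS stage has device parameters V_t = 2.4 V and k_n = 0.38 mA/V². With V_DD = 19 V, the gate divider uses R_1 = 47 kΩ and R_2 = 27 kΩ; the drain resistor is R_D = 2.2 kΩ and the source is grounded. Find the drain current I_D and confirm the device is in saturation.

V_G = V_DD·R_2/(R_1+R_2) = 19×27/74 = 6.93 V. With the source grounded, V_GS = V_G = 6.93 V.
Assume saturation: I_D = (k_n/2)(V_GS − V_t)² = (0.38/2)×(6.93 − 2.4)² = 0.19×4.53² = 3.9 mA.
V_DS = V_DD − I_D·R_D = 19 − 3.9×2.2 = 10.4 V.
Saturation requires V_DS ≥ V_GS − V_t = 4.53 V; 10.4 ≥ 4.53 ✓.

I_D ≈ 3.9 mA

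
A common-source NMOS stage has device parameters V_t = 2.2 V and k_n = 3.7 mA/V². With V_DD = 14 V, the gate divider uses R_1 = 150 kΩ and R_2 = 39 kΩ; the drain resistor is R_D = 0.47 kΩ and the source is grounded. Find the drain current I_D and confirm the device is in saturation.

I_D ≈ 0.88 mA

V_G = V_DD·R_2/(R_1+R_2) = 14×39/189 = 2.89 V. With the source grounded, V_GS = V_G = 2.89 V.
Assume saturation: I_D = (k_n/2)(V_GS − V_t)² = (3.7/2)×(2.89 − 2.2)² = 1.85×0.689² = 0.878 mA.
V_DS = V_DD − I_D·R_D = 14 − 0.878×0.47 = 13.6 V.
Saturation requires V_DS ≥ V_GS − V_t = 0.689 V; 13.6 ≥ 0.689 ✓.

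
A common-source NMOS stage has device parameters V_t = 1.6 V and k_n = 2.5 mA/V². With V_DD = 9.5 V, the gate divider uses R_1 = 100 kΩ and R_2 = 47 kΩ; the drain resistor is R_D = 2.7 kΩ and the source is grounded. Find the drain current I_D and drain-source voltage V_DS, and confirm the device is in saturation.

I_D ≈ 2.6 mA, V_DS ≈ 2.5 V

V_G = V_DD·R_2/(R_1+R_2) = 9.5×47/147 = 3.04 V. With the source grounded, V_GS = V_G = 3.04 V.
Assume saturation: I_D = (k_n/2)(V_GS − V_t)² = (2.5/2)×(3.04 − 1.6)² = 1.25×1.44² = 2.58 mA.
V_DS = V_DD − I_D·R_D = 9.5 − 2.58×2.7 = 2.53 V.
Saturation requires V_DS ≥ V_GS − V_t = 1.44 V; 2.53 ≥ 1.44 ✓.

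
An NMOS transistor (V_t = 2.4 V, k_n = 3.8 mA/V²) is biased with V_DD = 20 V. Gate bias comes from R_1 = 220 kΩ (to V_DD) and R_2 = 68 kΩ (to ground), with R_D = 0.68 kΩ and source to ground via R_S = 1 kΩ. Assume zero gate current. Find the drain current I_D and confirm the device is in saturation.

V_G = V_DD·R_2/(R_1+R_2) = 20×68/288 = 4.72 V.
Assume saturation: I_D = (k_n/2)(V_GS − V_t)² with V_GS = V_G − I_D·R_S = 4.72 − 1·I_D.
Substituting gives 1.9·I_D² − 9.82·I_D + 10.2 = 0, with roots I_D = 1.45 or 3.72 mA.
The root I_D = 3.72 mA gives V_GS = 1 V ≤ V_t, so take I_D = 1.45 mA.
Then V_GS = 3.27 V and V_DS = V_DD − I_D(R_D+R_S) = 20 − 1.45×1.68 = 17.6 V.
Saturation requires V_DS ≥ V_GS − V_t = 0.873 V; 17.6 ≥ 0.873 ✓.

I_D ≈ 1.4 mA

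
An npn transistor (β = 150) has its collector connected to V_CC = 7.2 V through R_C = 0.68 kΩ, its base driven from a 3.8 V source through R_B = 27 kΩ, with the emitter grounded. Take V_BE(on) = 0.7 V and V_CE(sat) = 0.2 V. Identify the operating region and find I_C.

Assume active: I_B = (3.8 − 0.7)/27 = 0.115 mA, giving I_C = β·I_B = 17.2 mA.
But then V_CE = 7.2 − 17.2×0.68 = -4.51 V < V_CE(sat) = 0.2 V — impossible in the active region.
So the transistor is saturated. With V_CE = 0.2 V, I_C = (V_CC − 0.2)/R_C = 7/0.68 = 10.3 mA.
Check: β·I_B = 17.2 mA > I_C = 10.3 mA, confirming saturation.

saturation; I_C ≈ 10 mA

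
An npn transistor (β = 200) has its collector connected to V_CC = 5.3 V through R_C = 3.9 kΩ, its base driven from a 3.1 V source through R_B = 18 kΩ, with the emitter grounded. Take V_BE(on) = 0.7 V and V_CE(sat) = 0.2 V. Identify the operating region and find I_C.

saturation; I_C ≈ 1.3 mA

Assume active: I_B = (3.1 − 0.7)/18 = 0.133 mA, giving I_C = β·I_B = 26.7 mA.
But then V_CE = 5.3 − 26.7×3.9 = -98.7 V < V_CE(sat) = 0.2 V — impossible in the active region.
So the transistor is saturated. With V_CE = 0.2 V, I_C = (V_CC − 0.2)/R_C = 5.1/3.9 = 1.31 mA.
Check: β·I_B = 26.7 mA > I_C = 1.31 mA, confirming saturation.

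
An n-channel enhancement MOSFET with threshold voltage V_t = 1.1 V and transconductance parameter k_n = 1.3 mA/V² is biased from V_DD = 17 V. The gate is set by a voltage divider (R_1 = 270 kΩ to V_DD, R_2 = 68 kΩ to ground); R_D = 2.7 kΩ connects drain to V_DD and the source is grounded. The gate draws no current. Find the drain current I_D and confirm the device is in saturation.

I_D ≈ 3.5 mA

V_G = V_DD·R_2/(R_1+R_2) = 17×68/338 = 3.42 V. With the source grounded, V_GS = V_G = 3.42 V.
Assume saturation: I_D = (k_n/2)(V_GS − V_t)² = (1.3/2)×(3.42 − 1.1)² = 0.65×2.32² = 3.5 mA.
V_DS = V_DD − I_D·R_D = 17 − 3.5×2.7 = 7.55 V.
Saturation requires V_DS ≥ V_GS − V_t = 2.32 V; 7.55 ≥ 2.32 ✓.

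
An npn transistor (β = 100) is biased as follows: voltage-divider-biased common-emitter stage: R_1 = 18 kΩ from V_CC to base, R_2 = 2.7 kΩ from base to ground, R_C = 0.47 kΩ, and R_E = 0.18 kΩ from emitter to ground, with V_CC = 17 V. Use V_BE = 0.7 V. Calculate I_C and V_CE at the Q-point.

I_C ≈ 7.4 mA, V_CE ≈ 12 V

Thevenize the base divider: V_Th = V_CC·R_2/(R_1+R_2) = 17×2.7/20.7 = 2.22 V, R_Th = R_1‖R_2 = 2.35 kΩ.
Base-emitter loop: V_Th = I_B·R_Th + V_BE + (β+1)I_B·R_E, so I_B = (2.22 − 0.7) / (2.35 + 101×0.18) = 0.0739 mA.
I_C = β·I_B = 100×0.0739 = 7.39 mA, and I_E = (β+1)I_B = 7.47 mA.
V_CE = V_CC − I_C·R_C − I_E·R_E = 17 − 7.39×0.47 − 7.47×0.18 = 12.2 V.
V_CE = 12.2 V > 0.2 V confirms active-region operation.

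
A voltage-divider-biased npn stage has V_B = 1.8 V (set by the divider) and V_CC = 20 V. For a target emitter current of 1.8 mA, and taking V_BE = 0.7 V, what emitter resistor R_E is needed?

R_E ≈ 0.61 kΩ

V_E = V_B − V_BE = 1.8 − 0.7 = 1.1 V.
R_E = V_E / I_E = 1.1 / 1.8 = 0.611 kΩ.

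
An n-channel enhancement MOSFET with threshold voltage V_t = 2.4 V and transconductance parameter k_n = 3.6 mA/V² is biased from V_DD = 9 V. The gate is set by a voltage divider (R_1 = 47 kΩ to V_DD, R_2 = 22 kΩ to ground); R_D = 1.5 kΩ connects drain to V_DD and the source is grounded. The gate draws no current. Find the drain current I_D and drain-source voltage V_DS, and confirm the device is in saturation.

I_D ≈ 0.4 mA, V_DS ≈ 8.4 V

V_G = V_DD·R_2/(R_1+R_2) = 9×22/69 = 2.87 V. With the source grounded, V_GS = V_G = 2.87 V.
Assume saturation: I_D = (k_n/2)(V_GS − V_t)² = (3.6/2)×(2.87 − 2.4)² = 1.8×0.47² = 0.397 mA.
V_DS = V_DD − I_D·R_D = 9 − 0.397×1.5 = 8.4 V.
Saturation requires V_DS ≥ V_GS − V_t = 0.47 V; 8.4 ≥ 0.47 ✓.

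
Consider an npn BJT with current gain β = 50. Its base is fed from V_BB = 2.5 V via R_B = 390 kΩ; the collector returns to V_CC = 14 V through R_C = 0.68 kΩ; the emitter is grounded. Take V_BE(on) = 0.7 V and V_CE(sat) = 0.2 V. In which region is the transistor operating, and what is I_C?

Assume active. Base-emitter loop: I_B = (V_BB − V_BE)/R_B = (2.5 − 0.7)/390 = 0.00462 mA.
I_C = β·I_B = 50×0.00462 = 0.231 mA.
V_CE = V_CC − I_C·R_C = 14 − 0.231×0.68 = 13.8 V > V_CE(sat), so the active-region assumption holds.

active; I_C ≈ 0.23 mA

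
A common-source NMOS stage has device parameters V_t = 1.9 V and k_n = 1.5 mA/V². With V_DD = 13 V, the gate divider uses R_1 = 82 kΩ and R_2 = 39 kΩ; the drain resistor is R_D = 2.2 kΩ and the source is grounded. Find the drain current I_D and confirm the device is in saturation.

V_G = V_DD·R_2/(R_1+R_2) = 13×39/121 = 4.19 V. With the source grounded, V_GS = V_G = 4.19 V.
Assume saturation: I_D = (k_n/2)(V_GS − V_t)² = (1.5/2)×(4.19 − 1.9)² = 0.75×2.29² = 3.93 mA.
V_DS = V_DD − I_D·R_D = 13 − 3.93×2.2 = 4.35 V.
Saturation requires V_DS ≥ V_GS − V_t = 2.29 V; 4.35 ≥ 2.29 ✓.

I_D ≈ 3.9 mA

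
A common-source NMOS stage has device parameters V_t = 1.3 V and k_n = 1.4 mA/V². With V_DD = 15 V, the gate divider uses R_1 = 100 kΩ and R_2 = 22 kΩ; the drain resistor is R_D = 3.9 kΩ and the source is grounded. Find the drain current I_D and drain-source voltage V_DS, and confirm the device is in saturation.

V_G = V_DD·R_2/(R_1+R_2) = 15×22/122 = 2.7 V. With the source grounded, V_GS = V_G = 2.7 V.
Assume saturation: I_D = (k_n/2)(V_GS − V_t)² = (1.4/2)×(2.7 − 1.3)² = 0.7×1.4² = 1.38 mA.
V_DS = V_DD − I_D·R_D = 15 − 1.38×3.9 = 9.61 V.
Saturation requires V_DS ≥ V_GS − V_t = 1.4 V; 9.61 ≥ 1.4 ✓.

I_D ≈ 1.4 mA, V_DS ≈ 9.6 V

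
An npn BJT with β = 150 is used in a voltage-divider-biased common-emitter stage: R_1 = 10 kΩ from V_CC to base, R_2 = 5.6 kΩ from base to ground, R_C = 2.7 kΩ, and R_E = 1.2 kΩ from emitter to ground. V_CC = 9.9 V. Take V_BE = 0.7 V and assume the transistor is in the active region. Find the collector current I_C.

I_C ≈ 2.3 mA

Thevenize the base divider: V_Th = V_CC·R_2/(R_1+R_2) = 9.9×5.6/15.6 = 3.55 V, R_Th = R_1‖R_2 = 3.59 kΩ.
Base-emitter loop: V_Th = I_B·R_Th + V_BE + (β+1)I_B·R_E, so I_B = (3.55 − 0.7) / (3.59 + 151×1.2) = 0.0154 mA.
I_C = β·I_B = 150×0.0154 = 2.32 mA, and I_E = (β+1)I_B = 2.33 mA.
V_CE = V_CC − I_C·R_C − I_E·R_E = 9.9 − 2.32×2.7 − 2.33×1.2 = 0.847 V.
V_CE = 0.847 V > 0.2 V confirms active-region operation.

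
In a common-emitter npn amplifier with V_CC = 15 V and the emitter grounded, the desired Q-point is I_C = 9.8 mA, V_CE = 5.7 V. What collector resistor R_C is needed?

Collector loop: V_CC = I_C·R_C + V_CE.
R_C = (V_CC − V_CE)/I_C = (15 − 5.7)/9.8 = 0.949 kΩ.

R_C ≈ 0.95 kΩ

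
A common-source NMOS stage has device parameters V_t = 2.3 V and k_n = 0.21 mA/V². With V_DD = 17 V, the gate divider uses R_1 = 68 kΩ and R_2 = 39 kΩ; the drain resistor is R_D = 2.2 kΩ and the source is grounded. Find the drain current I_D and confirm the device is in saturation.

V_G = V_DD·R_2/(R_1+R_2) = 17×39/107 = 6.2 V. With the source grounded, V_GS = V_G = 6.2 V.
Assume saturation: I_D = (k_n/2)(V_GS − V_t)² = (0.21/2)×(6.2 − 2.3)² = 0.105×3.9² = 1.59 mA.
V_DS = V_DD − I_D·R_D = 17 − 1.59×2.2 = 13.5 V.
Saturation requires V_DS ≥ V_GS − V_t = 3.9 V; 13.5 ≥ 3.9 ✓.

I_D ≈ 1.6 mA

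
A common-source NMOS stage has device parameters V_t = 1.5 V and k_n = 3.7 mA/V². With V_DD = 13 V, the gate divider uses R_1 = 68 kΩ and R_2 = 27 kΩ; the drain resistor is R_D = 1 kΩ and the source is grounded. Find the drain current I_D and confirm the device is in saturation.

V_G = V_DD·R_2/(R_1+R_2) = 13×27/95 = 3.69 V. With the source grounded, V_GS = V_G = 3.69 V.
Assume saturation: I_D = (k_n/2)(V_GS − V_t)² = (3.7/2)×(3.69 − 1.5)² = 1.85×2.19² = 8.91 mA.
V_DS = V_DD − I_D·R_D = 13 − 8.91×1 = 4.09 V.
Saturation requires V_DS ≥ V_GS − V_t = 2.19 V; 4.09 ≥ 2.19 ✓.

I_D ≈ 8.9 mA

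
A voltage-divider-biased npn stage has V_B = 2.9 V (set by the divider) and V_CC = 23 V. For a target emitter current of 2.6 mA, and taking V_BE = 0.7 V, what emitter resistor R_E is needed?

V_E = V_B − V_BE = 2.9 − 0.7 = 2.2 V.
R_E = V_E / I_E = 2.2 / 2.6 = 0.846 kΩ.

R_E ≈ 0.85 kΩ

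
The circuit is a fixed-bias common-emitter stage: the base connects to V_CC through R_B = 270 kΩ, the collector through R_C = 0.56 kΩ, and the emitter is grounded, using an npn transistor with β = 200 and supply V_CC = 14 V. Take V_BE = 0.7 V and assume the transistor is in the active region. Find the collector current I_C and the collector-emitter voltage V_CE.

I_C ≈ 9.9 mA, V_CE ≈ 8.5 V

Base loop: V_CC = I_B·R_B + V_BE, so I_B = (14 − 0.7)/270 kΩ = 0.0493 mA.
In the active region I_C = β·I_B = 200 × 0.0493 = 9.85 mA.
Collector loop: V_CE = V_CC − I_C·R_C = 14 − 9.85×0.56 = 8.48 V.
Since V_CE = 8.48 V > V_CE(sat) ≈ 0.2 V, the transistor is in the active region as assumed.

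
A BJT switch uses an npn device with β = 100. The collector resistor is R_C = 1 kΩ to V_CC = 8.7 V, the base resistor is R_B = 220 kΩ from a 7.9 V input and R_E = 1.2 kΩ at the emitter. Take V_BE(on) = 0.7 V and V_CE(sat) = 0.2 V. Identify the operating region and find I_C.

Assume active. Base-emitter loop: I_B = (V_BB − V_BE)/(R_B + (β+1)R_E) = (7.9 − 0.7)/(220 + 101×1.2) = 0.0211 mA.
I_C = β·I_B = 100×0.0211 = 2.11 mA.
V_CE = V_CC − I_C·R_C − I_E·R_E = 8.7 − 2.11×1 − 2.13×1.2 = 4.03 V > V_CE(sat), so the active-region assumption holds.

active; I_C ≈ 2.1 mA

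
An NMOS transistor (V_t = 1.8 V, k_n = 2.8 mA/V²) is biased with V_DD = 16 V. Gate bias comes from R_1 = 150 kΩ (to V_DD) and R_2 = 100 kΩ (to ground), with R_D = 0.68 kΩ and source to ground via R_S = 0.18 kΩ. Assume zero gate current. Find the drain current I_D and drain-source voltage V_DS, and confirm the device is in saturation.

I_D ≈ 10 mA, V_DS ≈ 7 V

V_G = V_DD·R_2/(R_1+R_2) = 16×100/250 = 6.4 V.
Assume saturation: I_D = (k_n/2)(V_GS − V_t)² with V_GS = V_G − I_D·R_S = 6.4 − 0.18·I_D.
Substituting gives 0.0454·I_D² − 3.32·I_D + 29.6 = 0, with roots I_D = 10.4 or 62.7 mA.
The root I_D = 62.7 mA gives V_GS = -4.89 V ≤ V_t, so take I_D = 10.4 mA.
Then V_GS = 4.53 V and V_DS = V_DD − I_D(R_D+R_S) = 16 − 10.4×0.86 = 7.05 V.
Saturation requires V_DS ≥ V_GS − V_t = 2.73 V; 7.05 ≥ 2.73 ✓.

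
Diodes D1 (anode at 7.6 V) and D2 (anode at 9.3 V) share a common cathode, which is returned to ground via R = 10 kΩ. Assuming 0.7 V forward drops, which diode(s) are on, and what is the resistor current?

Assume both conduct. Then node N would need to be at both 7.6−0.7 = 6.9 V and 9.3−0.7 = 8.6 V, which is impossible.
Assume only D2 conducts: V_N = 9.3 − 0.7 = 8.6 V, so I_R = 8.6/10 = 0.86 mA.
Check D1: its anode-to-cathode voltage is 7.6 − 8.6 = -1 V < 0.7 V, so it is off. The assumption is consistent.

Only D2 conducts; I_R ≈ 0.86 mA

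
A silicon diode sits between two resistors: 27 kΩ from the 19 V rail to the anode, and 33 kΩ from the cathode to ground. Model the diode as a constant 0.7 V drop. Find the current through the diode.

The two resistors are in series with the diode, so KVL gives 19 = I·27 + 0.7 + I·33.
I = (19 − 0.7) / (27 + 33) kΩ = 18.3 / 60 = 0.305 mA.

I ≈ 0.3 mA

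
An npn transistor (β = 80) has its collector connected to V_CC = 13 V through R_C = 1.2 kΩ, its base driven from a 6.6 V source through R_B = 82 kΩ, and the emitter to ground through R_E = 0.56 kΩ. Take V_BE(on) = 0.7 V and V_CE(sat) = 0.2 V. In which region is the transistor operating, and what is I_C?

active; I_C ≈ 3.7 mA

Assume active. Base-emitter loop: I_B = (V_BB − V_BE)/(R_B + (β+1)R_E) = (6.6 − 0.7)/(82 + 81×0.56) = 0.0463 mA.
I_C = β·I_B = 80×0.0463 = 3.71 mA.
V_CE = V_CC − I_C·R_C − I_E·R_E = 13 − 3.71×1.2 − 3.75×0.56 = 6.45 V > V_CE(sat), so the active-region assumption holds.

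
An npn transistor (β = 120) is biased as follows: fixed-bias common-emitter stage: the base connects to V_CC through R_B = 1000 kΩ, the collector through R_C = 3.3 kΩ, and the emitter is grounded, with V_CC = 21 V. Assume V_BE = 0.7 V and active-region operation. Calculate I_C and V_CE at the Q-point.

I_C ≈ 2.4 mA, V_CE ≈ 13 V

Base loop: V_CC = I_B·R_B + V_BE, so I_B = (21 − 0.7)/1000 kΩ = 0.0203 mA.
In the active region I_C = β·I_B = 120 × 0.0203 = 2.44 mA.
Collector loop: V_CE = V_CC − I_C·R_C = 21 − 2.44×3.3 = 13 V.
Since V_CE = 13 V > V_CE(sat) ≈ 0.2 V, the transistor is in the active region as assumed.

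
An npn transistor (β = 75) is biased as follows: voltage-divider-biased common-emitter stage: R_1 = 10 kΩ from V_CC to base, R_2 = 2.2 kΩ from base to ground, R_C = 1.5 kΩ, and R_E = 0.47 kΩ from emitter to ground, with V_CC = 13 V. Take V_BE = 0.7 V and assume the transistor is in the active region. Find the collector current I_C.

Thevenize the base divider: V_Th = V_CC·R_2/(R_1+R_2) = 13×2.2/12.2 = 2.34 V, R_Th = R_1‖R_2 = 1.8 kΩ.
Base-emitter loop: V_Th = I_B·R_Th + V_BE + (β+1)I_B·R_E, so I_B = (2.34 − 0.7) / (1.8 + 76×0.47) = 0.0438 mA.
I_C = β·I_B = 75×0.0438 = 3.29 mA, and I_E = (β+1)I_B = 3.33 mA.
V_CE = V_CC − I_C·R_C − I_E·R_E = 13 − 3.29×1.5 − 3.33×0.47 = 6.51 V.
V_CE = 6.51 V > 0.2 V confirms active-region operation.

I_C ≈ 3.3 mA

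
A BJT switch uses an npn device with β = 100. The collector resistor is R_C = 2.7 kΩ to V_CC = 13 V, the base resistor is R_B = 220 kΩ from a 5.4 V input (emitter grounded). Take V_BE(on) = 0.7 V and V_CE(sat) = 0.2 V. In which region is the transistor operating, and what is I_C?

active; I_C ≈ 2.1 mA

Assume active. Base-emitter loop: I_B = (V_BB − V_BE)/R_B = (5.4 − 0.7)/220 = 0.0214 mA.
I_C = β·I_B = 100×0.0214 = 2.14 mA.
V_CE = V_CC − I_C·R_C = 13 − 2.14×2.7 = 7.23 V > V_CE(sat), so the active-region assumption holds.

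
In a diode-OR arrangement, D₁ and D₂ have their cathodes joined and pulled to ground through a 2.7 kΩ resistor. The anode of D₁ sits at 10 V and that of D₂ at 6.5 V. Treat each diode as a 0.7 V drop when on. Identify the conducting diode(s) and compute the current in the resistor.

Assume both conduct. Then node N would need to be at both 10−0.7 = 9.3 V and 6.5−0.7 = 5.8 V, which is impossible.
Assume only D₁ conducts: V_N = 10 − 0.7 = 9.3 V, so I_R = 9.3/2.7 = 3.44 mA.
Check D₂: its anode-to-cathode voltage is 6.5 − 9.3 = -2.8 V < 0.7 V, so it is off. The assumption is consistent.

Only D₁ conducts; I_R ≈ 3.4 mA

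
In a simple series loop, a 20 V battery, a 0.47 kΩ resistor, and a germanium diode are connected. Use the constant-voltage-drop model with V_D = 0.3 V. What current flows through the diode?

KVL around the loop: 20 = V_D + I·R = 0.3 + I × 0.47 kΩ.
So I = (20 − 0.3) / 0.47 kΩ = 19.7 / 0.47 = 41.9 mA.

I ≈ 42 mA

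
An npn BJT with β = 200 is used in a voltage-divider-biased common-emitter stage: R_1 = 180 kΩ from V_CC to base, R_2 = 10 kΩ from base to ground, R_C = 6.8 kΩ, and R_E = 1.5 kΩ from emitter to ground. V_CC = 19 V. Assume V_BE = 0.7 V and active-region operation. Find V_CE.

Thevenize the base divider: V_Th = V_CC·R_2/(R_1+R_2) = 19×10/190 = 1 V, R_Th = R_1‖R_2 = 9.47 kΩ.
Base-emitter loop: V_Th = I_B·R_Th + V_BE + (β+1)I_B·R_E, so I_B = (1 − 0.7) / (9.47 + 201×1.5) = 0.000965 mA.
I_C = β·I_B = 200×0.000965 = 0.193 mA, and I_E = (β+1)I_B = 0.194 mA.
V_CE = V_CC − I_C·R_C − I_E·R_E = 19 − 0.193×6.8 − 0.194×1.5 = 17.4 V.
V_CE = 17.4 V > 0.2 V confirms active-region operation.

V_CE ≈ 17 V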